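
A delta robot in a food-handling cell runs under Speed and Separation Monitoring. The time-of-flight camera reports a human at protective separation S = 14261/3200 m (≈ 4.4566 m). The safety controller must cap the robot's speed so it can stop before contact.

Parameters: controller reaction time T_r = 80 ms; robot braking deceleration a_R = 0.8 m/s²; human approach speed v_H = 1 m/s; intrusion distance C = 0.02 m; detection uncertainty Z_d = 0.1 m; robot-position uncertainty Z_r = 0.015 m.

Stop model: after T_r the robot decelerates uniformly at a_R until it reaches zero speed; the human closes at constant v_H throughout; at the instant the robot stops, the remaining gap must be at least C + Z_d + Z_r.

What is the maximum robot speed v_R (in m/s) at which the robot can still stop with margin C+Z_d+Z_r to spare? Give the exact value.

quadratic (5/8)·v² + (133/100)·v + (-13573/3200) = 0
  disc = (133/100)² − 4·(5/8)·(-13573/3200) = 1979649/160000 ; √disc = 1407/400
  v_R = (−(133/100) + 1407/400) / (2·(5/8)) = 7/4 m/s
check:
stop time T_s = (7/4)/(4/5) = 2.1875 s
robot covers v_R·T_r = 1.7500·0.0800 = 0.1400 m before braking
braking distance = 1.7500²/(2·0.8000) = 1.9141 m
human over T_r+T_s: 1.0000·(0.0800+2.1875) = 2.2675 m
C+Z_d+Z_r = 0.0200+0.1000+0.0150 = 0.1350 m
sum ≈ 0.1400+1.9141+2.2675+0.1350 ≈ 4.4566 m = S ✓

v_R_max = 7/4 m/s = 1.7500 m/s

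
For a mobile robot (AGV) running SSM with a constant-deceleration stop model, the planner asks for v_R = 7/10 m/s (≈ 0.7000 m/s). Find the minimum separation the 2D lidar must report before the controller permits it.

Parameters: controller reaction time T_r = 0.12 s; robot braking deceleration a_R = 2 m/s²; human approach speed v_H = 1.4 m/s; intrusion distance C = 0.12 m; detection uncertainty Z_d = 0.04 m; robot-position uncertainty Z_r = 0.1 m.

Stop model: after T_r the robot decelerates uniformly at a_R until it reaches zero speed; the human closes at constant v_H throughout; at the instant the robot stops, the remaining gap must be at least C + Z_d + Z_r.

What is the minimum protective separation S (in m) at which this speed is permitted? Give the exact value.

S_min = 2249/2000 m = 1.1245 m

T_s = v_R/a_R = (7/10)/2 = 0.3500 s
robot covers v_R·T_r = 0.7000·0.1200 = 0.0840 m before braking
robot under decel: 0.7000²/(2·2.0000) = 0.1225 m
person approaches 1.4000·(0.1200+0.3500) = 0.6580 m
margins: 0.1200+0.0400+0.1000 = 0.2600 m
S_min ≈ 0.0840+0.1225+0.6580+0.2600  ⇒  S_min = 2249/2000 m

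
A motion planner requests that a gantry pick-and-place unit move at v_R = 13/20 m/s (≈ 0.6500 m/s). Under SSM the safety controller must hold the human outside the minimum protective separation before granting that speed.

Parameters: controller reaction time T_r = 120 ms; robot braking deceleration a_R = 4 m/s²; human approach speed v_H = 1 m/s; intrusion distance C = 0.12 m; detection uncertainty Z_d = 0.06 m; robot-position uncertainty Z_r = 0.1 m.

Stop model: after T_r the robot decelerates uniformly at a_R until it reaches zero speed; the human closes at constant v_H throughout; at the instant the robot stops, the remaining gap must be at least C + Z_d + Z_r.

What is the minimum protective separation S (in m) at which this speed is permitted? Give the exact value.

S_min = 11093/16000 m = 0.6933 m

T_s = v_R/a_R = (13/20)/4 = 0.1625 s
robot in T_r: 0.6500·0.1200 = 0.0780 m
robot covers 0.6500·0.1625 − ½·4.0000·0.1625² = 0.0528 m while stopping
person approaches 1.0000·(0.1200+0.1625) = 0.2825 m
residual clearance needed = 0.1200+0.0600+0.1000 = 0.2800 m
S_min ≈ 0.0780+0.0528+0.2825+0.2800  ⇒  S_min = 11093/16000 m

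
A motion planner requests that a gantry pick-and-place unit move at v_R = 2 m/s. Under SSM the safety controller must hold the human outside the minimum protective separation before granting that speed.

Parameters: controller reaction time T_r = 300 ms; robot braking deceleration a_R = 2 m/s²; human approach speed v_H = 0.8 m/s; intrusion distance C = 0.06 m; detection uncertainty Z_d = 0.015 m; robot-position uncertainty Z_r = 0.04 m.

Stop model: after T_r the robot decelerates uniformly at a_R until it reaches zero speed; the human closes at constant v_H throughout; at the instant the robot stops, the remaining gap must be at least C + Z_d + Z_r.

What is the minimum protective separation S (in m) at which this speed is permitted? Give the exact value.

S_min = 551/200 m = 2.7550 m

stop time T_s = 2/2 = 1.0000 s
robot in T_r: 2.0000·0.3000 = 0.6000 m
braking distance = 2.0000²/(2·2.0000) = 1.0000 m
human closes 0.8000·1.3000 = 1.0400 m
C+Z_d+Z_r = 0.0600+0.0150+0.0400 = 0.1150 m
S_min ≈ 0.6000+1.0000+1.0400+0.1150  ⇒  S_min = 551/200 m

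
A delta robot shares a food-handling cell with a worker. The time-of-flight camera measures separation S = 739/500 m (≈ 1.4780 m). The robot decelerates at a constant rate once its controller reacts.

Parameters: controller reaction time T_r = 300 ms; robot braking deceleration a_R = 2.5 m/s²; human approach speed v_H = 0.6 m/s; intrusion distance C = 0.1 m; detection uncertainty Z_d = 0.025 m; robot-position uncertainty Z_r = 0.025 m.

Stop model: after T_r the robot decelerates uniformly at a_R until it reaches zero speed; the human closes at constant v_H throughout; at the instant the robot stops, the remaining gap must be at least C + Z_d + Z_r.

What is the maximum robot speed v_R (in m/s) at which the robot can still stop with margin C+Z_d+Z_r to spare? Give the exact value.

v_R_max = 7/5 m/s = 1.4000 m/s

quadratic (1/5)·v² + (27/50)·v + (-287/250) = 0
  disc = (27/50)² − 4·(1/5)·(-287/250) = 121/100 ; √disc = 11/10
  v_R = (−(27/50) + 11/10) / (2·(1/5)) = 7/5 m/s
check:
T_s = v_R/a_R = (7/5)/(5/2) = 0.5600 s
robot covers v_R·T_r = 1.4000·0.3000 = 0.4200 m before braking
braking distance = 1.4000²/(2·2.5000) = 0.3920 m
human closes 0.6000·0.8600 = 0.5160 m
margins: 0.1000+0.0250+0.0250 = 0.1500 m
sum ≈ 0.4200+0.3920+0.5160+0.1500 ≈ 1.4780 m = S ✓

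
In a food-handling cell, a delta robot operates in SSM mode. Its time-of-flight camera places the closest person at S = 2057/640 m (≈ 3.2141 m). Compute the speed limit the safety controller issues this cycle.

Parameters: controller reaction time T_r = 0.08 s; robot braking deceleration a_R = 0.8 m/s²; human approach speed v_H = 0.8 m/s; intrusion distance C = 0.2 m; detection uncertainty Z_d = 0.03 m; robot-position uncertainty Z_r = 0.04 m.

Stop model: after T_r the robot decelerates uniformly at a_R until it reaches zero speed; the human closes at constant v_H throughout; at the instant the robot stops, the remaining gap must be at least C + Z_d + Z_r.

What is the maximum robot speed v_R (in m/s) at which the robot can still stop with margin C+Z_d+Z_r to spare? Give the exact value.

v_R_max = 29/20 m/s = 1.4500 m/s

at the boundary: (5/8)·v² + (27/25)·v + (-46081/16000) = 0
  disc = (27/25)² − 4·(5/8)·(-46081/16000) = 1338649/160000 ; √disc = 1157/400
  v_R = (−(27/25) + 1157/400) / (2·(5/8)) = 29/20 m/s
check:
stop time T_s = (29/20)/(4/5) = 1.8125 s
robot covers v_R·T_r = 1.4500·0.0800 = 0.1160 m before braking
braking distance = 1.4500²/(2·0.8000) = 1.3141 m
human closes 0.8000·1.8925 = 1.5140 m
margins: 0.2000+0.0300+0.0400 = 0.2700 m
sum ≈ 0.1160+1.3141+1.5140+0.2700 ≈ 3.2141 m = S ✓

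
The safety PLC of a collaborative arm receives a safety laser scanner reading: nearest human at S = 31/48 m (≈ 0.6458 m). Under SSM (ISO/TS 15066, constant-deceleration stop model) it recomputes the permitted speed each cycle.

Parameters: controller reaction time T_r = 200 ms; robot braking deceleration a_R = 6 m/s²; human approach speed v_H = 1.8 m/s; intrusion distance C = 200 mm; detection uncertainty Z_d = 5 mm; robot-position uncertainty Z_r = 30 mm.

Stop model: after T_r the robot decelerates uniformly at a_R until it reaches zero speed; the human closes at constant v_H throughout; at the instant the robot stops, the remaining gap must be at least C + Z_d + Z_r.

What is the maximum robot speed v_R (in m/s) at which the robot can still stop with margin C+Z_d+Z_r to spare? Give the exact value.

at the boundary: (1/12)·v² + (1/2)·v + (-61/1200) = 0
  disc = (1/2)² − 4·(1/12)·(-61/1200) = 961/3600 ; √disc = 31/60
  v_R = (−(1/2) + 31/60) / (2·(1/12)) = 1/10 m/s
check:
braking lasts T_s = (1/10)/6 = 0.0167 s
robot in T_r: 0.1000·0.2000 = 0.0200 m
braking distance = 0.1000²/(2·6.0000) = 0.0008 m
human over T_r+T_s: 1.8000·(0.2000+0.0167) = 0.3900 m
margins: 0.2000+0.0050+0.0300 = 0.2350 m
sum ≈ 0.0200+0.0008+0.3900+0.2350 ≈ 0.6458 m = S ✓

v_R_max = 1/10 m/s = 0.1000 m/s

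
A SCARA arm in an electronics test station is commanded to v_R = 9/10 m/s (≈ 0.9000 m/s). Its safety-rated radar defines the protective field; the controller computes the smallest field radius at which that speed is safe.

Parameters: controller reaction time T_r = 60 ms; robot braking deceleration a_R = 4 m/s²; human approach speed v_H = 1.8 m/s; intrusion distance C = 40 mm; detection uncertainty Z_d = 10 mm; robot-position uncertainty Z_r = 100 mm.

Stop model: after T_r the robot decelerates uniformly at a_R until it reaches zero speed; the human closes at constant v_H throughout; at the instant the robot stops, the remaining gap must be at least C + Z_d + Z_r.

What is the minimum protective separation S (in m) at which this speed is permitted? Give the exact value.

S_min = 3273/4000 m = 0.8183 m

braking lasts T_s = (9/10)/4 = 0.2250 s
robot in T_r: 0.9000·0.0600 = 0.0540 m
robot covers 0.9000·0.2250 − ½·4.0000·0.2250² = 0.1013 m while stopping
person approaches 1.8000·(0.0600+0.2250) = 0.5130 m
margins: 0.0400+0.0100+0.1000 = 0.1500 m
S_min ≈ 0.0540+0.1013+0.5130+0.1500  ⇒  S_min = 3273/4000 m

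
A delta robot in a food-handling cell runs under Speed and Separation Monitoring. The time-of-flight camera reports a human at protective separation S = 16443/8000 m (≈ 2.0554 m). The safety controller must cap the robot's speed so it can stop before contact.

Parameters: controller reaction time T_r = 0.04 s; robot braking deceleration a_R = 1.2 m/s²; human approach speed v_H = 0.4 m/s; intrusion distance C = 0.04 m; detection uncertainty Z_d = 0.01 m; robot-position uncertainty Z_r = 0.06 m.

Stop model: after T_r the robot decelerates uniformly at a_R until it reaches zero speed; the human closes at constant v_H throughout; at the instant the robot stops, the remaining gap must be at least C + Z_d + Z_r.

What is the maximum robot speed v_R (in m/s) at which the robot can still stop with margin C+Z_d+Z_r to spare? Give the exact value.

v_R_max = 7/4 m/s = 1.7500 m/s

quadratic (5/12)·v² + (28/75)·v + (-3087/1600) = 0
  disc = (28/75)² − 4·(5/12)·(-3087/1600) = 1207801/360000 ; √disc = 1099/600
  v_R = (−(28/75) + 1099/600) / (2·(5/12)) = 7/4 m/s
check:
T_s = v_R/a_R = (7/4)/(6/5) = 1.4583 s
robot covers v_R·T_r = 1.7500·0.0400 = 0.0700 m before braking
braking distance = 1.7500²/(2·1.2000) = 1.2760 m
person approaches 0.4000·(0.0400+1.4583) = 0.5993 m
margins: 0.0400+0.0100+0.0600 = 0.1100 m
sum ≈ 0.0700+1.2760+0.5993+0.1100 ≈ 2.0554 m = S ✓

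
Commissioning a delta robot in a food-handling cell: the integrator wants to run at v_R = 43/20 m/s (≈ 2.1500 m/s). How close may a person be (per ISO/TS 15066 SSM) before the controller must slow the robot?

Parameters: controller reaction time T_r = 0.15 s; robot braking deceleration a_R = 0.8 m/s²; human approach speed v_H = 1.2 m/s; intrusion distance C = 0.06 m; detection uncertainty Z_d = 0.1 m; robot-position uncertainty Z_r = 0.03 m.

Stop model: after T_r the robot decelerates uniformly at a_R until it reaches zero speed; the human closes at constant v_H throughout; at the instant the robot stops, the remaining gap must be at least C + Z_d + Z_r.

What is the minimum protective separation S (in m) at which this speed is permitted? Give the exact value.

S_min = 21781/3200 m = 6.8066 m

stop time T_s = (43/20)/(4/5) = 2.6875 s
robot covers v_R·T_r = 2.1500·0.1500 = 0.3225 m before braking
robot under decel: 2.1500²/(2·0.8000) = 2.8891 m
person approaches 1.2000·(0.1500+2.6875) = 3.4050 m
C+Z_d+Z_r = 0.0600+0.1000+0.0300 = 0.1900 m
S_min ≈ 0.3225+2.8891+3.4050+0.1900  ⇒  S_min = 21781/3200 m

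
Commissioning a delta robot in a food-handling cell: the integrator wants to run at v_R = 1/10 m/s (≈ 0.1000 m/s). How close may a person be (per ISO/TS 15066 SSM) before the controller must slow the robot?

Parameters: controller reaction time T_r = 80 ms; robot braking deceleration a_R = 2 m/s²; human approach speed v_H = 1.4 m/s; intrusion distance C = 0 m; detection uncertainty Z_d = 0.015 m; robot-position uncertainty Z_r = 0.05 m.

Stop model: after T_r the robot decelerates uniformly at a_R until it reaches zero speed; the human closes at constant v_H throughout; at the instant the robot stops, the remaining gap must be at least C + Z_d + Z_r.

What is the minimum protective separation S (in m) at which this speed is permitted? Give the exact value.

S_min = 103/400 m = 0.2575 m

T_s = v_R/a_R = (1/10)/2 = 0.0500 s
reaction-phase robot travel = 0.1000·0.0800 = 0.0080 m
braking distance = 0.1000²/(2·2.0000) = 0.0025 m
person approaches 1.4000·(0.0800+0.0500) = 0.1820 m
margins: 0.0000+0.0150+0.0500 = 0.0650 m
S_min ≈ 0.0080+0.0025+0.1820+0.0650  ⇒  S_min = 103/400 m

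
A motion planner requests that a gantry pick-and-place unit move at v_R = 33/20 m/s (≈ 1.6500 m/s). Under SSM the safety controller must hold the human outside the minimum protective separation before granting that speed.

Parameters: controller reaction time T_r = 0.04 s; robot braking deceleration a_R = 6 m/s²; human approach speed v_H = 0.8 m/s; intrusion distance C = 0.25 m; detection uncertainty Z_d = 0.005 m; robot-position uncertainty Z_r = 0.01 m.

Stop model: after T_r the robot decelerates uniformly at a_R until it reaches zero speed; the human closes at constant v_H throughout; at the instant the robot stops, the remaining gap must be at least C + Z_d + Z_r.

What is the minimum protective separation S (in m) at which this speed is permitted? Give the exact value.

stop time T_s = (33/20)/6 = 0.2750 s
robot covers v_R·T_r = 1.6500·0.0400 = 0.0660 m before braking
robot under decel: 1.6500²/(2·6.0000) = 0.2269 m
person approaches 0.8000·(0.0400+0.2750) = 0.2520 m
residual clearance needed = 0.2500+0.0050+0.0100 = 0.2650 m
S_min ≈ 0.0660+0.2269+0.2520+0.2650  ⇒  S_min = 6479/8000 m

S_min = 6479/8000 m = 0.8099 m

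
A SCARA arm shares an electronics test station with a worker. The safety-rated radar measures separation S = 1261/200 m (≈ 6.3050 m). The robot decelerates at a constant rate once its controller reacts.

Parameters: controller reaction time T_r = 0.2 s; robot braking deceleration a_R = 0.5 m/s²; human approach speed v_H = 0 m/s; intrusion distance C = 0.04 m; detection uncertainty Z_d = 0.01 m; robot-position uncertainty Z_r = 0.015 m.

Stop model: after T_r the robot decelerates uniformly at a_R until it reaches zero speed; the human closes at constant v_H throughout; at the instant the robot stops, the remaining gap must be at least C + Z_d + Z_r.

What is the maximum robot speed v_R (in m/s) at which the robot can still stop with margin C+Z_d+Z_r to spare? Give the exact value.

v_R_max = 12/5 m/s = 2.4000 m/s

collect terms ⇒ (1)·v_R² + (1/5)·v_R + (-156/25) = 0
  disc = (1/5)² − 4·(1)·(-156/25) = 25 ; √disc = 5
  v_R = (−(1/5) + 5) / (2·(1)) = 12/5 m/s
check:
braking lasts T_s = (12/5)/(1/2) = 4.8000 s
robot in T_r: 2.4000·0.2000 = 0.4800 m
braking distance = 2.4000²/(2·0.5000) = 5.7600 m
human over T_r+T_s: 0.0000·(0.2000+4.8000) = 0.0000 m
residual clearance needed = 0.0400+0.0100+0.0150 = 0.0650 m
sum ≈ 0.4800+5.7600+0.0000+0.0650 ≈ 6.3050 m = S ✓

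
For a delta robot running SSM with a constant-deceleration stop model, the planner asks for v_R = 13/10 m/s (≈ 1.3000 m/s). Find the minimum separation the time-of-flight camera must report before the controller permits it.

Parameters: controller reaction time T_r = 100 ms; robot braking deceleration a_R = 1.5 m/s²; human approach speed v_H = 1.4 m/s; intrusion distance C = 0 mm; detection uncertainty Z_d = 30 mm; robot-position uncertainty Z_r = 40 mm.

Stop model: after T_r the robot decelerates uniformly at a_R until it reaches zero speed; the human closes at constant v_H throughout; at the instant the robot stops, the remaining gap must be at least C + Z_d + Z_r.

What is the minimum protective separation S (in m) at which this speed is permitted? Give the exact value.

S_min = 127/60 m = 2.1167 m

T_s = v_R/a_R = (13/10)/(3/2) = 0.8667 s
robot in T_r: 1.3000·0.1000 = 0.1300 m
robot under decel: 1.3000²/(2·1.5000) = 0.5633 m
human over T_r+T_s: 1.4000·(0.1000+0.8667) = 1.3533 m
residual clearance needed = 0.0000+0.0300+0.0400 = 0.0700 m
S_min ≈ 0.1300+0.5633+1.3533+0.0700  ⇒  S_min = 127/60 m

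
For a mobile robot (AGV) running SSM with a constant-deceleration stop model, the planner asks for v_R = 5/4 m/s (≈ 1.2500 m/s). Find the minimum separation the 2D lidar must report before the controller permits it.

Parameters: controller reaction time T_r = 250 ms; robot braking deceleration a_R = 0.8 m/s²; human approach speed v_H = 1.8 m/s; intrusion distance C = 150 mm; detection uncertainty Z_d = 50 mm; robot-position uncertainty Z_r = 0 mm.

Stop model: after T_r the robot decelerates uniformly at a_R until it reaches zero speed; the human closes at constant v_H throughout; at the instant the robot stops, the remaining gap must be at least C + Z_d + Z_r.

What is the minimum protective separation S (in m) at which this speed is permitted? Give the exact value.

T_s = v_R/a_R = (5/4)/(4/5) = 1.5625 s
robot covers v_R·T_r = 1.2500·0.2500 = 0.3125 m before braking
braking distance = 1.2500²/(2·0.8000) = 0.9766 m
human over T_r+T_s: 1.8000·(0.2500+1.5625) = 3.2625 m
margins: 0.1500+0.0500+0.0000 = 0.2000 m
S_min ≈ 0.3125+0.9766+3.2625+0.2000  ⇒  S_min = 3041/640 m

S_min = 3041/640 m = 4.7516 m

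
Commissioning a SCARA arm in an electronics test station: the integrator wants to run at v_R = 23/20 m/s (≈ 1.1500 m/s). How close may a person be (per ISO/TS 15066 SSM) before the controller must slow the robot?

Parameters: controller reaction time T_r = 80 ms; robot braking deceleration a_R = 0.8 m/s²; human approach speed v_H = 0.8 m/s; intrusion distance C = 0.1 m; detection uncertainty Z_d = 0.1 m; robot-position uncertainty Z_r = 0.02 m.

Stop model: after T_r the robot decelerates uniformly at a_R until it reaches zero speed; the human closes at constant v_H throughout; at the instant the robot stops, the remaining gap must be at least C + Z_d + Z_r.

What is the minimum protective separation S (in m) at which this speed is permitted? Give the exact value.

T_s = v_R/a_R = (23/20)/(4/5) = 1.4375 s
robot in T_r: 1.1500·0.0800 = 0.0920 m
robot under decel: 1.1500²/(2·0.8000) = 0.8266 m
human over T_r+T_s: 0.8000·(0.0800+1.4375) = 1.2140 m
C+Z_d+Z_r = 0.1000+0.1000+0.0200 = 0.2200 m
S_min ≈ 0.0920+0.8266+1.2140+0.2200  ⇒  S_min = 37641/16000 m

S_min = 37641/16000 m = 2.3526 m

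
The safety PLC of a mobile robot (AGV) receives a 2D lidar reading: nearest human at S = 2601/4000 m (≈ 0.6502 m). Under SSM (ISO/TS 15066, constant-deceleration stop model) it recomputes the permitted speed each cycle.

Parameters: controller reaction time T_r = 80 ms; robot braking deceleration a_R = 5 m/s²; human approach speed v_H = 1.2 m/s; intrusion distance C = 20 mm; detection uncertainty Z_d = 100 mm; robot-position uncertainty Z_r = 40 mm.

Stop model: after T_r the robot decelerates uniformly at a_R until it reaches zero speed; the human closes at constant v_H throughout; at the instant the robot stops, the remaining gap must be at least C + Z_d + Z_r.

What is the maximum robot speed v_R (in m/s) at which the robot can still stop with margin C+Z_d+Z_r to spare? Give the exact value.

collect terms ⇒ (1/10)·v_R² + (8/25)·v_R + (-1577/4000) = 0
  disc = (8/25)² − 4·(1/10)·(-1577/4000) = 2601/10000 ; √disc = 51/100
  v_R = (−(8/25) + 51/100) / (2·(1/10)) = 19/20 m/s
check:
stop time T_s = (19/20)/5 = 0.1900 s
reaction-phase robot travel = 0.9500·0.0800 = 0.0760 m
braking distance = 0.9500²/(2·5.0000) = 0.0902 m
human over T_r+T_s: 1.2000·(0.0800+0.1900) = 0.3240 m
C+Z_d+Z_r = 0.0200+0.1000+0.0400 = 0.1600 m
sum ≈ 0.0760+0.0902+0.3240+0.1600 ≈ 0.6502 m = S ✓

v_R_max = 19/20 m/s = 0.9500 m/s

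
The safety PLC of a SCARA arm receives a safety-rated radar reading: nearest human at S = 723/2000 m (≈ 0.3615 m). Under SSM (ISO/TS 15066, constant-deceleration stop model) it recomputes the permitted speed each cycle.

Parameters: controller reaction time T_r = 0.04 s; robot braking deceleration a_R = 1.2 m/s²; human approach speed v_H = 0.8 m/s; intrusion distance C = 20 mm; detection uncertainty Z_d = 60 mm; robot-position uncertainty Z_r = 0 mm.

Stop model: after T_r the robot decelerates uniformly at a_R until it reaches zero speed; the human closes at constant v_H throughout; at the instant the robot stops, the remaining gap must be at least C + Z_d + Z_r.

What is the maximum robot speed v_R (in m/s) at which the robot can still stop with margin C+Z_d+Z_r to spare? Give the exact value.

v_R_max = 3/10 m/s = 0.3000 m/s

at the boundary: (5/12)·v² + (53/75)·v + (-499/2000) = 0
  disc = (53/75)² − 4·(5/12)·(-499/2000) = 82369/90000 ; √disc = 287/300
  v_R = (−(53/75) + 287/300) / (2·(5/12)) = 3/10 m/s
check:
braking lasts T_s = (3/10)/(6/5) = 0.2500 s
reaction-phase robot travel = 0.3000·0.0400 = 0.0120 m
robot covers 0.3000·0.2500 − ½·1.2000·0.2500² = 0.0375 m while stopping
person approaches 0.8000·(0.0400+0.2500) = 0.2320 m
margins: 0.0200+0.0600+0.0000 = 0.0800 m
sum ≈ 0.0120+0.0375+0.2320+0.0800 ≈ 0.3615 m = S ✓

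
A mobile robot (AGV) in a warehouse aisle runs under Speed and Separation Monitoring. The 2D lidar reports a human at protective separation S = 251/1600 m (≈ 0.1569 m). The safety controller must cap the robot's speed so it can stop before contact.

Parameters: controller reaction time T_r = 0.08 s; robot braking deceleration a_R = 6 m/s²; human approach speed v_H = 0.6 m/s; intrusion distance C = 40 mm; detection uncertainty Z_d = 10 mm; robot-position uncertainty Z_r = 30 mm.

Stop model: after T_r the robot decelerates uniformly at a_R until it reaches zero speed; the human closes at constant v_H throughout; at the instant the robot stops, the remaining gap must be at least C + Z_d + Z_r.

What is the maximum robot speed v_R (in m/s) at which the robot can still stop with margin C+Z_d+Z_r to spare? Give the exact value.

quadratic (1/12)·v² + (9/50)·v + (-231/8000) = 0
  disc = (9/50)² − 4·(1/12)·(-231/8000) = 1681/40000 ; √disc = 41/200
  v_R = (−(9/50) + 41/200) / (2·(1/12)) = 3/20 m/s
check:
braking lasts T_s = (3/20)/6 = 0.0250 s
robot covers v_R·T_r = 0.1500·0.0800 = 0.0120 m before braking
braking distance = 0.1500²/(2·6.0000) = 0.0019 m
human over T_r+T_s: 0.6000·(0.0800+0.0250) = 0.0630 m
margins: 0.0400+0.0100+0.0300 = 0.0800 m
sum ≈ 0.0120+0.0019+0.0630+0.0800 ≈ 0.1569 m = S ✓

v_R_max = 3/20 m/s = 0.1500 m/s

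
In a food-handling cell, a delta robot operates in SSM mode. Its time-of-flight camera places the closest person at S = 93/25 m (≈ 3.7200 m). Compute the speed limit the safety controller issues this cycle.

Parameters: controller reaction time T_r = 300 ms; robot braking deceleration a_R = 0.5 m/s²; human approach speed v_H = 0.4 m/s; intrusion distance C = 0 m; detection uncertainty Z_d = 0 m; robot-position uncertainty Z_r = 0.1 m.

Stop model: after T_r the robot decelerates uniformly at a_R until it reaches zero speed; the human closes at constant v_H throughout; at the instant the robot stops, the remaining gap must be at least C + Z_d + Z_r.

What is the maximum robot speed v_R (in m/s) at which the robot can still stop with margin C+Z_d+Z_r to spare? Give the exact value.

v_R_max = 7/5 m/s = 1.4000 m/s

at the boundary: (1)·v² + (11/10)·v + (-7/2) = 0
  disc = (11/10)² − 4·(1)·(-7/2) = 1521/100 ; √disc = 39/10
  v_R = (−(11/10) + 39/10) / (2·(1)) = 7/5 m/s
check:
stop time T_s = (7/5)/(1/2) = 2.8000 s
robot in T_r: 1.4000·0.3000 = 0.4200 m
robot covers 1.4000·2.8000 − ½·0.5000·2.8000² = 1.9600 m while stopping
human closes 0.4000·3.1000 = 1.2400 m
C+Z_d+Z_r = 0.0000+0.0000+0.1000 = 0.1000 m
sum ≈ 0.4200+1.9600+1.2400+0.1000 ≈ 3.7200 m = S ✓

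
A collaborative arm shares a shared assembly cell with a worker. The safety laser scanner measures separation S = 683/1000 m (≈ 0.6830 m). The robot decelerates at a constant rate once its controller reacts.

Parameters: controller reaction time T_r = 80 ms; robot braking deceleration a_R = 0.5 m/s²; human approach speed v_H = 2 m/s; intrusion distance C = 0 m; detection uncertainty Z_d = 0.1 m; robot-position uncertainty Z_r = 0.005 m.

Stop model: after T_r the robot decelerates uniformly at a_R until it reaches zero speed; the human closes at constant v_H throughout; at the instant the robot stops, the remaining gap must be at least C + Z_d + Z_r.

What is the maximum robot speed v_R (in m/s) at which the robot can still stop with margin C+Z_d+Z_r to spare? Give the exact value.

v_R_max = 1/10 m/s = 0.1000 m/s

collect terms ⇒ (1)·v_R² + (102/25)·v_R + (-209/500) = 0
  disc = (102/25)² − 4·(1)·(-209/500) = 11449/625 ; √disc = 107/25
  v_R = (−(102/25) + 107/25) / (2·(1)) = 1/10 m/s
check:
stop time T_s = (1/10)/(1/2) = 0.2000 s
robot covers v_R·T_r = 0.1000·0.0800 = 0.0080 m before braking
robot under decel: 0.1000²/(2·0.5000) = 0.0100 m
human closes 2.0000·0.2800 = 0.5600 m
residual clearance needed = 0.0000+0.1000+0.0050 = 0.1050 m
sum ≈ 0.0080+0.0100+0.5600+0.1050 ≈ 0.6830 m = S ✓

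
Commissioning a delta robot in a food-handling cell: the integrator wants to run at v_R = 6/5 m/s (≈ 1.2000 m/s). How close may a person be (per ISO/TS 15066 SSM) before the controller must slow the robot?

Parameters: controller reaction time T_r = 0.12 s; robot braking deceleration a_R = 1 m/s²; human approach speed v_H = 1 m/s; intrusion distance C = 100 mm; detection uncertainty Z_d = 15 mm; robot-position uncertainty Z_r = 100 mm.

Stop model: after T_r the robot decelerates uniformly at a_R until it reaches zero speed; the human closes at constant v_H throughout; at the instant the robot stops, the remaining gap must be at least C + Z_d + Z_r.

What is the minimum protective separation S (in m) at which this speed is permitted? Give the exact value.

S_min = 2399/1000 m = 2.3990 m

stop time T_s = (6/5)/1 = 1.2000 s
robot in T_r: 1.2000·0.1200 = 0.1440 m
robot under decel: 1.2000²/(2·1.0000) = 0.7200 m
person approaches 1.0000·(0.1200+1.2000) = 1.3200 m
margins: 0.1000+0.0150+0.1000 = 0.2150 m
S_min ≈ 0.1440+0.7200+1.3200+0.2150  ⇒  S_min = 2399/1000 m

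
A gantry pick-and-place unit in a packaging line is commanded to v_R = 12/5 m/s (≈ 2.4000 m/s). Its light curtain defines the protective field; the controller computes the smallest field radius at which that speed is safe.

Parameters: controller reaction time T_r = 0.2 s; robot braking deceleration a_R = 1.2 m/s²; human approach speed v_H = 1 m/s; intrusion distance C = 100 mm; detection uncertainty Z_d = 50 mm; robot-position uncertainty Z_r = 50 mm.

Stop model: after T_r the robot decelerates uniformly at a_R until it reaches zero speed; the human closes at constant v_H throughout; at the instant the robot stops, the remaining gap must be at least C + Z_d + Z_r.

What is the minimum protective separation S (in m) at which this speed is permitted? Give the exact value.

braking lasts T_s = (12/5)/(6/5) = 2.0000 s
reaction-phase robot travel = 2.4000·0.2000 = 0.4800 m
braking distance = 2.4000²/(2·1.2000) = 2.4000 m
person approaches 1.0000·(0.2000+2.0000) = 2.2000 m
margins: 0.1000+0.0500+0.0500 = 0.2000 m
S_min ≈ 0.4800+2.4000+2.2000+0.2000  ⇒  S_min = 132/25 m

S_min = 132/25 m = 5.2800 m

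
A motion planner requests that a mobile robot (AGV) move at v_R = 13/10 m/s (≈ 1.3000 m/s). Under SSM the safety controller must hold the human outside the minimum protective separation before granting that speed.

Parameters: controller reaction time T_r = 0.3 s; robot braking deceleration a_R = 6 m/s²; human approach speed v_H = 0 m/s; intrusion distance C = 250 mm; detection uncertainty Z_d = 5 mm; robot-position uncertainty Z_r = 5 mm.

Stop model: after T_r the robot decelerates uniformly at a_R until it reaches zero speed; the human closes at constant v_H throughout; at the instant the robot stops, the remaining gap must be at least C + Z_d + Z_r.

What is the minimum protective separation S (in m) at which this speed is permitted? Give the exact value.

braking lasts T_s = (13/10)/6 = 0.2167 s
robot covers v_R·T_r = 1.3000·0.3000 = 0.3900 m before braking
robot covers 1.3000·0.2167 − ½·6.0000·0.2167² = 0.1408 m while stopping
person approaches 0.0000·(0.3000+0.2167) = 0.0000 m
C+Z_d+Z_r = 0.2500+0.0050+0.0050 = 0.2600 m
S_min ≈ 0.3900+0.1408+0.0000+0.2600  ⇒  S_min = 949/1200 m

S_min = 949/1200 m = 0.7908 m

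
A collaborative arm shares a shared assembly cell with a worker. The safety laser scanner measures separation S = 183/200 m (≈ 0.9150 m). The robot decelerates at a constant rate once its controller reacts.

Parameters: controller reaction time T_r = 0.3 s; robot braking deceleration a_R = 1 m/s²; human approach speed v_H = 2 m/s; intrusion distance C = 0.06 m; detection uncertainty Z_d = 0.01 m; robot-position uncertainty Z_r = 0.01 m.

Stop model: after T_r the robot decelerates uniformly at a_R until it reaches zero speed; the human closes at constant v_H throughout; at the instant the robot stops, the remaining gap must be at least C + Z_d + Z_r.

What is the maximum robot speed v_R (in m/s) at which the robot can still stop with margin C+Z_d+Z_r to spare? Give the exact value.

quadratic (1/2)·v² + (23/10)·v + (-47/200) = 0
  disc = (23/10)² − 4·(1/2)·(-47/200) = 144/25 ; √disc = 12/5
  v_R = (−(23/10) + 12/5) / (2·(1/2)) = 1/10 m/s
check:
T_s = v_R/a_R = (1/10)/1 = 0.1000 s
reaction-phase robot travel = 0.1000·0.3000 = 0.0300 m
robot covers 0.1000·0.1000 − ½·1.0000·0.1000² = 0.0050 m while stopping
human closes 2.0000·0.4000 = 0.8000 m
C+Z_d+Z_r = 0.0600+0.0100+0.0100 = 0.0800 m
sum ≈ 0.0300+0.0050+0.8000+0.0800 ≈ 0.9150 m = S ✓

v_R_max = 1/10 m/s = 0.1000 m/s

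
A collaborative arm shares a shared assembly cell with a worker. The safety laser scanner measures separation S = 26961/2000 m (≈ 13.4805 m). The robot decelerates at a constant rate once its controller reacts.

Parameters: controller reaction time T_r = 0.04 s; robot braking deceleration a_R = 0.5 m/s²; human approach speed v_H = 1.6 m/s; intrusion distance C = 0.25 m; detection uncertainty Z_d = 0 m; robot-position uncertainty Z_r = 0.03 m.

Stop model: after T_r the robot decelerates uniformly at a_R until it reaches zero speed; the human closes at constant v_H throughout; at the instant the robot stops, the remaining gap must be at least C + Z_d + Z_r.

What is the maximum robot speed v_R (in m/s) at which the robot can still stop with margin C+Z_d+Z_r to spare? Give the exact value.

at the boundary: (1)·v² + (81/25)·v + (-26273/2000) = 0
  disc = (81/25)² − 4·(1)·(-26273/2000) = 157609/2500 ; √disc = 397/50
  v_R = (−(81/25) + 397/50) / (2·(1)) = 47/20 m/s
check:
T_s = v_R/a_R = (47/20)/(1/2) = 4.7000 s
reaction-phase robot travel = 2.3500·0.0400 = 0.0940 m
robot under decel: 2.3500²/(2·0.5000) = 5.5225 m
person approaches 1.6000·(0.0400+4.7000) = 7.5840 m
residual clearance needed = 0.2500+0.0000+0.0300 = 0.2800 m
sum ≈ 0.0940+5.5225+7.5840+0.2800 ≈ 13.4805 m = S ✓

v_R_max = 47/20 m/s = 2.3500 m/s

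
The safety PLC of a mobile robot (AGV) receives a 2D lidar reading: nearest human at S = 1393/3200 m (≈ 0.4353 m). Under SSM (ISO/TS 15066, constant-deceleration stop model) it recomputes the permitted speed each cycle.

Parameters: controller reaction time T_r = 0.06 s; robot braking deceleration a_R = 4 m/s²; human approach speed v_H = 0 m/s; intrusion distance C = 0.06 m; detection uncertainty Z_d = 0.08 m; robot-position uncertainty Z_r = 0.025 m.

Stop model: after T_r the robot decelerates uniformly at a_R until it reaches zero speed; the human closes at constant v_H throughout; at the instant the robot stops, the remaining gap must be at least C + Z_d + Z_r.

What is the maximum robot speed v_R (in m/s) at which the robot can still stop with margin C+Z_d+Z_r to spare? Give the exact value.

quadratic (1/8)·v² + (3/50)·v + (-173/640) = 0
  disc = (3/50)² − 4·(1/8)·(-173/640) = 22201/160000 ; √disc = 149/400
  v_R = (−(3/50) + 149/400) / (2·(1/8)) = 5/4 m/s
check:
T_s = v_R/a_R = (5/4)/4 = 0.3125 s
reaction-phase robot travel = 1.2500·0.0600 = 0.0750 m
robot under decel: 1.2500²/(2·4.0000) = 0.1953 m
human closes 0.0000·0.3725 = 0.0000 m
margins: 0.0600+0.0800+0.0250 = 0.1650 m
sum ≈ 0.0750+0.1953+0.0000+0.1650 ≈ 0.4353 m = S ✓

v_R_max = 5/4 m/s = 1.2500 m/s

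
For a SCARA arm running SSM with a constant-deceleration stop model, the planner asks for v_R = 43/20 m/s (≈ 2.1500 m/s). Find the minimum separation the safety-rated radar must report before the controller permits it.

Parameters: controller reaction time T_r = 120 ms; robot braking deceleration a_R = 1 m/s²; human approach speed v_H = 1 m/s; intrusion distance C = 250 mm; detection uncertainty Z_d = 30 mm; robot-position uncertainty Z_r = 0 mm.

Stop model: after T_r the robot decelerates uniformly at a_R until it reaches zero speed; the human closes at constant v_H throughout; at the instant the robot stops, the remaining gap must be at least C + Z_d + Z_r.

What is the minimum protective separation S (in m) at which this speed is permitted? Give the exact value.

S_min = 20477/4000 m = 5.1193 m

stop time T_s = (43/20)/1 = 2.1500 s
reaction-phase robot travel = 2.1500·0.1200 = 0.2580 m
robot covers 2.1500·2.1500 − ½·1.0000·2.1500² = 2.3112 m while stopping
human over T_r+T_s: 1.0000·(0.1200+2.1500) = 2.2700 m
margins: 0.2500+0.0300+0.0000 = 0.2800 m
S_min ≈ 0.2580+2.3112+2.2700+0.2800  ⇒  S_min = 20477/4000 m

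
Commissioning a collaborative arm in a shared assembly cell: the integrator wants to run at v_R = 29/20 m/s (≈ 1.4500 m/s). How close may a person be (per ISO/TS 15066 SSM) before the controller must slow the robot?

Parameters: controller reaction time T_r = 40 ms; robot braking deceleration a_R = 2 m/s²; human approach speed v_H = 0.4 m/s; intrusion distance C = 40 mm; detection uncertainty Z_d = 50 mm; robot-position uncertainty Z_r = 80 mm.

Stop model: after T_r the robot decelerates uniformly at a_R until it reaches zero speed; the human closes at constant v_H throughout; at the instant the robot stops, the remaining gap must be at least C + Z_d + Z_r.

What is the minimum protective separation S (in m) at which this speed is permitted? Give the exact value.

S_min = 8477/8000 m = 1.0596 m

stop time T_s = (29/20)/2 = 0.7250 s
reaction-phase robot travel = 1.4500·0.0400 = 0.0580 m
braking distance = 1.4500²/(2·2.0000) = 0.5256 m
human closes 0.4000·0.7650 = 0.3060 m
margins: 0.0400+0.0500+0.0800 = 0.1700 m
S_min ≈ 0.0580+0.5256+0.3060+0.1700  ⇒  S_min = 8477/8000 m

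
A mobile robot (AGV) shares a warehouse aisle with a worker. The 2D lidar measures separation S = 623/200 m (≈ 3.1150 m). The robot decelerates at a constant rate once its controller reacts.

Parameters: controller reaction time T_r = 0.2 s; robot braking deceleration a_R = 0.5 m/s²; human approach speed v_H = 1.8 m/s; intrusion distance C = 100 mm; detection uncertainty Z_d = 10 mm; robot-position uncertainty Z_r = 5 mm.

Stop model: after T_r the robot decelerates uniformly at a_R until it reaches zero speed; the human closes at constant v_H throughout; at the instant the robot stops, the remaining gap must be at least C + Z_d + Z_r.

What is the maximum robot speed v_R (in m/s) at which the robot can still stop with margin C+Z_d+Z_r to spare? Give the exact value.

v_R_max = 3/5 m/s = 0.6000 m/s

quadratic (1)·v² + (19/5)·v + (-66/25) = 0
  disc = (19/5)² − 4·(1)·(-66/25) = 25 ; √disc = 5
  v_R = (−(19/5) + 5) / (2·(1)) = 3/5 m/s
check:
stop time T_s = (3/5)/(1/2) = 1.2000 s
robot in T_r: 0.6000·0.2000 = 0.1200 m
robot under decel: 0.6000²/(2·0.5000) = 0.3600 m
person approaches 1.8000·(0.2000+1.2000) = 2.5200 m
margins: 0.1000+0.0100+0.0050 = 0.1150 m
sum ≈ 0.1200+0.3600+2.5200+0.1150 ≈ 3.1150 m = S ✓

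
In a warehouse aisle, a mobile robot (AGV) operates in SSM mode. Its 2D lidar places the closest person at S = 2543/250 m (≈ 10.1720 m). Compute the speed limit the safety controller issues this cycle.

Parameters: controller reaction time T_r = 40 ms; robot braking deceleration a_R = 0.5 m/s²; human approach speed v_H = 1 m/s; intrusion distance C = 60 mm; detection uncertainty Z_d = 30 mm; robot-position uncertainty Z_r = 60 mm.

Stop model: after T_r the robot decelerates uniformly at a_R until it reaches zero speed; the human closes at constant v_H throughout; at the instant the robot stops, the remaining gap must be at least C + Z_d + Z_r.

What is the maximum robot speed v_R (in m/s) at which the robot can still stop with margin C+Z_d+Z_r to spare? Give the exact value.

v_R_max = 23/10 m/s = 2.3000 m/s

collect terms ⇒ (1)·v_R² + (51/25)·v_R + (-4991/500) = 0
  disc = (51/25)² − 4·(1)·(-4991/500) = 27556/625 ; √disc = 166/25
  v_R = (−(51/25) + 166/25) / (2·(1)) = 23/10 m/s
check:
braking lasts T_s = (23/10)/(1/2) = 4.6000 s
robot in T_r: 2.3000·0.0400 = 0.0920 m
robot covers 2.3000·4.6000 − ½·0.5000·4.6000² = 5.2900 m while stopping
person approaches 1.0000·(0.0400+4.6000) = 4.6400 m
residual clearance needed = 0.0600+0.0300+0.0600 = 0.1500 m
sum ≈ 0.0920+5.2900+4.6400+0.1500 ≈ 10.1720 m = S ✓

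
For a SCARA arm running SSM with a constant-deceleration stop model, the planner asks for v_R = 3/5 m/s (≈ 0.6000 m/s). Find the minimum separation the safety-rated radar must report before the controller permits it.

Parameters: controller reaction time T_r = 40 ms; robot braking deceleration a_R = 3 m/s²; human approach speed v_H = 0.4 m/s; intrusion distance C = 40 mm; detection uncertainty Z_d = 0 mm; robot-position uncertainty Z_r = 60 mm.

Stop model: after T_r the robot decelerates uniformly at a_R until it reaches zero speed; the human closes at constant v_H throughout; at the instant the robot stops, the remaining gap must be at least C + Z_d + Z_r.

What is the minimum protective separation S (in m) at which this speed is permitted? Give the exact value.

braking lasts T_s = (3/5)/3 = 0.2000 s
robot covers v_R·T_r = 0.6000·0.0400 = 0.0240 m before braking
robot under decel: 0.6000²/(2·3.0000) = 0.0600 m
human closes 0.4000·0.2400 = 0.0960 m
margins: 0.0400+0.0000+0.0600 = 0.1000 m
S_min ≈ 0.0240+0.0600+0.0960+0.1000  ⇒  S_min = 7/25 m

S_min = 7/25 m = 0.2800 m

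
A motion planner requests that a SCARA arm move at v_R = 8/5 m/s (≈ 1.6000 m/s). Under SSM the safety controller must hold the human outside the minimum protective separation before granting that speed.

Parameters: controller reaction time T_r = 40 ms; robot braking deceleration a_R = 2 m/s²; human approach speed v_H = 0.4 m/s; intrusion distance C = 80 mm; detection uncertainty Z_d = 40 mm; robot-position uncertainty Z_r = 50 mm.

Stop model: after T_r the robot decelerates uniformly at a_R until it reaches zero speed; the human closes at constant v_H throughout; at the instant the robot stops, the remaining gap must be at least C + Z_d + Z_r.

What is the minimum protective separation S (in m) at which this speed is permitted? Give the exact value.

S_min = 121/100 m = 1.2100 m

stop time T_s = (8/5)/2 = 0.8000 s
reaction-phase robot travel = 1.6000·0.0400 = 0.0640 m
robot under decel: 1.6000²/(2·2.0000) = 0.6400 m
person approaches 0.4000·(0.0400+0.8000) = 0.3360 m
C+Z_d+Z_r = 0.0800+0.0400+0.0500 = 0.1700 m
S_min ≈ 0.0640+0.6400+0.3360+0.1700  ⇒  S_min = 121/100 m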